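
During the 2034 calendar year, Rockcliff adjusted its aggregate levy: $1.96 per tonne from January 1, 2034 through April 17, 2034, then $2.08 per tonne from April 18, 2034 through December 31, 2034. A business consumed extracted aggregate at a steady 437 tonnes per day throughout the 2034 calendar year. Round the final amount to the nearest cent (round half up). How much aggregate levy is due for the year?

January 1 – April 17, 2034: 107 days × 437 tonnes/day = 46,759 tonnes at $1.96/tonne → $91,647.64
April 18 – December 31, 2034: 258 days × 437 tonnes/day = 112,746 tonnes at $2.08/tonne → $234,511.68

$326,159.32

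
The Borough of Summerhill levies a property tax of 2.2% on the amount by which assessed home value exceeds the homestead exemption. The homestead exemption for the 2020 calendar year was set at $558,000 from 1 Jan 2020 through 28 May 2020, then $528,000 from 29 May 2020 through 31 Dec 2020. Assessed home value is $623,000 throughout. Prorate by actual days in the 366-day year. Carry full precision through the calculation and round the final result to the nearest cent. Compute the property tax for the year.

$1,821.31

1 Jan – 28 May 2020: 149 days, exemption $558,000 → ($623,000 − $558,000) × 2.2% × 149/366 = $582.1585
29 May – 31 Dec 2020: 217 days, exemption $528,000 → ($623,000 − $528,000) × 2.2% × 217/366 = $1,239.1530
Total = $1,821.3115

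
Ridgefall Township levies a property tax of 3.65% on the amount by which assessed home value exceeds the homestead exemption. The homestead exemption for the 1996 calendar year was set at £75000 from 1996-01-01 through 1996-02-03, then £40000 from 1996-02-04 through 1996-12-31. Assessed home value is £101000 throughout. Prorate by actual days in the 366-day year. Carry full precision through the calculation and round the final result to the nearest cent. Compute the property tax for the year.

£2107.83

1996-01-01 to 1996-02-03: 34 days, exemption £75000 → (£101000 − £75000) × 3.65% × 34/366 = £88.1585
1996-02-04 to 1996-12-31: 332 days, exemption £40000 → (£101000 − £40000) × 3.65% × 332/366 = £2019.6667
Total = £2107.8251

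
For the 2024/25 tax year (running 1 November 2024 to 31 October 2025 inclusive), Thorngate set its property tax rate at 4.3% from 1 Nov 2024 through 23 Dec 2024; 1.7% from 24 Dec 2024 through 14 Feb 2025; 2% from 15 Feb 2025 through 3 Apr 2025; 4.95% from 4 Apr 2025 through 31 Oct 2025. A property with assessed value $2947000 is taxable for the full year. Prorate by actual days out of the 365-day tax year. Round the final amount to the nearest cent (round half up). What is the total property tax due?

$117754.85

1 Nov – 23 Dec 2024: 53 days at 4.3% → $2947000 × 4.3% × 53/365 = $18400.5836
24 Dec 2024 – 14 Feb 2025: 53 days at 1.7% → $2947000 × 1.7% × 53/365 = $7274.6493
15 Feb – 3 Apr 2025: 48 days at 2% → $2947000 × 2% × 48/365 = $7751.0137
4 Apr – 31 Oct 2025: 211 days at 4.95% → $2947000 × 4.95% × 211/365 = $84328.6068
Total = $117754.8534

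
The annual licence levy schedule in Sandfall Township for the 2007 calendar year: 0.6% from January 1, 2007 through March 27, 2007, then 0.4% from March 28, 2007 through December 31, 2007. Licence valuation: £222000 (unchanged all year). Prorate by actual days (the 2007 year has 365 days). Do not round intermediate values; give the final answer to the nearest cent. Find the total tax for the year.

£992.61

January 1 – March 27, 2007: 86 days at 0.6% → £222000 × 0.6% × 86/365 = £313.8411
March 28 – December 31, 2007: 279 days at 0.4% → £222000 × 0.4% × 279/365 = £678.7726
Total = £992.6137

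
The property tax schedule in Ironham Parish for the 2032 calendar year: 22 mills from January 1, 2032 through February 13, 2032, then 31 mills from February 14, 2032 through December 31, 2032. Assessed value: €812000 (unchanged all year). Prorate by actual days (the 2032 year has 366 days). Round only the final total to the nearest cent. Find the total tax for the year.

€24293.44

January 1 – February 13, 2032: 44 days at 22 mills → €812000 × 2.2% × 44/366 = €2147.5847
February 14 – December 31, 2032: 322 days at 31 mills → €812000 × 3.1% × 322/366 = €22145.8579
Total = €24293.4426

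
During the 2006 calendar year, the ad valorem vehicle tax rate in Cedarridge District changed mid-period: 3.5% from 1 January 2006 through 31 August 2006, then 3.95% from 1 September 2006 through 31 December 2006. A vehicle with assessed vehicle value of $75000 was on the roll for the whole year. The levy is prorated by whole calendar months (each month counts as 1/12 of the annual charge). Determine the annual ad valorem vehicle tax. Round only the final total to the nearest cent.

$2737.50

1 January – 31 August 2006: 8 months at 3.5% → $75000 × 3.5% × 8/12 = $1750.0000
1 September – 31 December 2006: 4 months at 3.95% → $75000 × 3.95% × 4/12 = $987.5000
Total = $2737.5000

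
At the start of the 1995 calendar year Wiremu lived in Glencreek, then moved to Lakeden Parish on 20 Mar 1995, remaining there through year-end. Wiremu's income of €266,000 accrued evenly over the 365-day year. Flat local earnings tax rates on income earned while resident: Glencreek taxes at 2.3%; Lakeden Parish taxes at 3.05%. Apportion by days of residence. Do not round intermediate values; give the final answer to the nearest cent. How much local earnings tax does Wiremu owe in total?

€7,686.67

Glencreek, 1 Jan – 19 Mar 1995: 78 days → €266,000 × 2.3% × 78/365 = €1,307.4082
Lakeden Parish, 20 Mar – 31 Dec 1995: 287 days → €266,000 × 3.05% × 287/365 = €6,379.2630
Total = €7,686.6712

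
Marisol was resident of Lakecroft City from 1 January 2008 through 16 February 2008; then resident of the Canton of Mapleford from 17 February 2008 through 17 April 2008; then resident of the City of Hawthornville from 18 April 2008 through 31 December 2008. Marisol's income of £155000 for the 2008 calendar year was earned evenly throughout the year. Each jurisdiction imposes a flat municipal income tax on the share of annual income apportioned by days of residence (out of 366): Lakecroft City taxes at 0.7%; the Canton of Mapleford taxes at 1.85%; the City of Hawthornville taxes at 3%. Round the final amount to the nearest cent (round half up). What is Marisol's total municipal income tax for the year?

Lakecroft City, 1 January – 16 February 2008: 47 days → £155000 × 0.7% × 47/366 = £139.3306
The Canton of Mapleford, 17 February – 17 April 2008: 61 days → £155000 × 1.85% × 61/366 = £477.9167
The City of Hawthornville, 18 April – 31 December 2008: 258 days → £155000 × 3% × 258/366 = £3277.8689
Total = £3895.1161

£3895.12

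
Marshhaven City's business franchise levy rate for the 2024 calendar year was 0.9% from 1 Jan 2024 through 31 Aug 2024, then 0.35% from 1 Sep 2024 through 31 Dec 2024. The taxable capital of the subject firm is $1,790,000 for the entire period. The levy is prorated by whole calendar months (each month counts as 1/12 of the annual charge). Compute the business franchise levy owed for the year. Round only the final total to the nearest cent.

1 Jan – 31 Aug 2024: 8 months at 0.9% → $1,790,000 × 0.9% × 8/12 = $10,740.0000
1 Sep – 31 Dec 2024: 4 months at 0.35% → $1,790,000 × 0.35% × 4/12 = $2,088.3333
Total = $12,828.3333

$12,828.33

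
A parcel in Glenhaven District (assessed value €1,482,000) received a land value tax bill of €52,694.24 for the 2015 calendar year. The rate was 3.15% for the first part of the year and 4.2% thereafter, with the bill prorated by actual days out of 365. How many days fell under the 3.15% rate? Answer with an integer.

Let d = days at the first rate; then 365 − d days at the second rate.
€1,482,000 × [3.15%·d + 4.2%·(365−d)] / 365 = €52,694.24
Solving gives d = 224, so the new rate took effect on 13 Aug 2015.

224 days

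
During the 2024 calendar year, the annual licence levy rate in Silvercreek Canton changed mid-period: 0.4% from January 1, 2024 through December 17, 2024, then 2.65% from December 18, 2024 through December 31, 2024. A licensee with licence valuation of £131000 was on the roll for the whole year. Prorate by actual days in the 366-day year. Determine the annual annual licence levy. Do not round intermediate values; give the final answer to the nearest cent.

January 1 – December 17, 2024: 352 days at 0.4% → £131000 × 0.4% × 352/366 = £503.9563
December 18 – December 31, 2024: 14 days at 2.65% → £131000 × 2.65% × 14/366 = £132.7896
Total = £636.7459

£636.75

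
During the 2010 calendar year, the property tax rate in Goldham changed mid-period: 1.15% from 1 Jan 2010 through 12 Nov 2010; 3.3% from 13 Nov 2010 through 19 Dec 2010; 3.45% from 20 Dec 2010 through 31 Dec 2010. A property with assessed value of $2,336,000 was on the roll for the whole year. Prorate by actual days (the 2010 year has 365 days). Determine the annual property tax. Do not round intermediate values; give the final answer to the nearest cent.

$33,721.60

1 Jan – 12 Nov 2010: 316 days at 1.15% → $2,336,000 × 1.15% × 316/365 = $23,257.6000
13 Nov – 19 Dec 2010: 37 days at 3.3% → $2,336,000 × 3.3% × 37/365 = $7,814.4000
20 Dec – 31 Dec 2010: 12 days at 3.45% → $2,336,000 × 3.45% × 12/365 = $2,649.6000
Total = $33,721.6000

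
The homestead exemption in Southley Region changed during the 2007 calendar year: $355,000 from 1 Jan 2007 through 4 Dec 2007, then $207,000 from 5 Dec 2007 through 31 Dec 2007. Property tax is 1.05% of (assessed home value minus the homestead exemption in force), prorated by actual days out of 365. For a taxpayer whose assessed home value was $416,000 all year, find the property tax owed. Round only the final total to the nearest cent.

$755.45

1 Jan – 4 Dec 2007: 338 days, exemption $355,000 → ($416,000 − $355,000) × 1.05% × 338/365 = $593.1205
5 Dec – 31 Dec 2007: 27 days, exemption $207,000 → ($416,000 − $207,000) × 1.05% × 27/365 = $162.3329
Total = $755.4534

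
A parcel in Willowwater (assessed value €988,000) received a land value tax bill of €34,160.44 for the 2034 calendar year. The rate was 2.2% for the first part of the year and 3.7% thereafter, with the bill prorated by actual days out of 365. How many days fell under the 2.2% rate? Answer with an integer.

Let d = days at the first rate; then 365 − d days at the second rate.
€988,000 × [2.2%·d + 3.7%·(365−d)] / 365 = €34,160.44
Solving gives d = 59, so the new rate took effect on 1 Mar 2034.

59 days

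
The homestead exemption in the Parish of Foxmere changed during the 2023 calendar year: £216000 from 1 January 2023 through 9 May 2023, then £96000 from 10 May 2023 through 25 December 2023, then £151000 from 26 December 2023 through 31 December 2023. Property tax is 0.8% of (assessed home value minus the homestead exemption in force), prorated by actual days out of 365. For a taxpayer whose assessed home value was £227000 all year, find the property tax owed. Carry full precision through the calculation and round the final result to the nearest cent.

£701.48

1 January – 9 May 2023: 129 days, exemption £216000 → (£227000 − £216000) × 0.8% × 129/365 = £31.1014
10 May – 25 December 2023: 230 days, exemption £96000 → (£227000 − £96000) × 0.8% × 230/365 = £660.3836
26 December – 31 December 2023: 6 days, exemption £151000 → (£227000 − £151000) × 0.8% × 6/365 = £9.9945
Total = £701.4795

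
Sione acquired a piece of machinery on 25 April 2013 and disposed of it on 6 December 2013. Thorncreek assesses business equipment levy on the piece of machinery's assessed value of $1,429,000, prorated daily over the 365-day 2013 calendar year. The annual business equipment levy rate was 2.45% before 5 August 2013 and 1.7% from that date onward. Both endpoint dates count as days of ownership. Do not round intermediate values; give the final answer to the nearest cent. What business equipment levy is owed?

25 April – 4 August 2013: 102 days at 2.45% → $1,429,000 × 2.45% × 102/365 = $9,783.7562
5 August – 6 December 2013: 124 days at 1.7% → $1,429,000 × 1.7% × 124/365 = $8,252.9644
Total = $18,036.7205

$18,036.72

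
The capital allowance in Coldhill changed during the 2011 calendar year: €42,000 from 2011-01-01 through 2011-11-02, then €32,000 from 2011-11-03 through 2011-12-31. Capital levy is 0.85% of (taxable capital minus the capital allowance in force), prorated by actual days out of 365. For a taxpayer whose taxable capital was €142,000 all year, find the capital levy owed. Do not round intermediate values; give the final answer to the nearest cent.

2011-01-01 to 2011-11-02: 306 days, exemption €42,000 → (€142,000 − €42,000) × 0.85% × 306/365 = €712.6027
2011-11-03 to 2011-12-31: 59 days, exemption €32,000 → (€142,000 − €32,000) × 0.85% × 59/365 = €151.1370
Total = €863.7397

€863.74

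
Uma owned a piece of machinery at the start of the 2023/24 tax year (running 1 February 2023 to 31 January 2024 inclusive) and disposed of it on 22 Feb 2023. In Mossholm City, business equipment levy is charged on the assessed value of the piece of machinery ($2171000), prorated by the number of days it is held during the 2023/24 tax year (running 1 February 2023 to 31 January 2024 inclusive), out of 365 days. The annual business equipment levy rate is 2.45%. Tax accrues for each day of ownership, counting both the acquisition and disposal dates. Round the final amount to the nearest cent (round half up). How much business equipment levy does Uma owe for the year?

$3205.94

Days held (1 Feb – 22 Feb 2023): 22 out of 365
Tax = $2171000 × 2.45% × 22/365 = $3205.9425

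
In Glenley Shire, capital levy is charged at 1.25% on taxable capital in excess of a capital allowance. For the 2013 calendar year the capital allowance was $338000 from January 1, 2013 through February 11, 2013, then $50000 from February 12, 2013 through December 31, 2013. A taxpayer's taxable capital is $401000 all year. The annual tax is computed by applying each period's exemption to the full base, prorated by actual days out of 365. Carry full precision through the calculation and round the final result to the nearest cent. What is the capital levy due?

January 1 – February 11, 2013: 42 days, exemption $338000 → ($401000 − $338000) × 1.25% × 42/365 = $90.6164
February 12 – December 31, 2013: 323 days, exemption $50000 → ($401000 − $50000) × 1.25% × 323/365 = $3882.6370
Total = $3973.2534

$3973.25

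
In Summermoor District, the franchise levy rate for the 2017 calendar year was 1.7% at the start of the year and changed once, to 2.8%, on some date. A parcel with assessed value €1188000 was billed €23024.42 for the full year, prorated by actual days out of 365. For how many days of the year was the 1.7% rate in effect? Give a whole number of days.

Let d = days at the first rate; then 365 − d days at the second rate.
€1188000 × [1.7%·d + 2.8%·(365−d)] / 365 = €23024.42
Solving gives d = 286, so the new rate took effect on October 14, 2017.

286 days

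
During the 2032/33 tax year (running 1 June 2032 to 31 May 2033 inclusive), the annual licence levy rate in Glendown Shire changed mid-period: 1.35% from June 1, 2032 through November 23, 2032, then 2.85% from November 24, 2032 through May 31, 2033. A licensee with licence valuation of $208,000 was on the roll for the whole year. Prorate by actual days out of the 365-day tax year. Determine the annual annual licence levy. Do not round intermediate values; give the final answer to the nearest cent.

June 1 – November 23, 2032: 176 days at 1.35% → $208,000 × 1.35% × 176/365 = $1,353.9945
November 24, 2032 – May 31, 2033: 189 days at 2.85% → $208,000 × 2.85% × 189/365 = $3,069.5671
Total = $4,423.5616

$4,423.56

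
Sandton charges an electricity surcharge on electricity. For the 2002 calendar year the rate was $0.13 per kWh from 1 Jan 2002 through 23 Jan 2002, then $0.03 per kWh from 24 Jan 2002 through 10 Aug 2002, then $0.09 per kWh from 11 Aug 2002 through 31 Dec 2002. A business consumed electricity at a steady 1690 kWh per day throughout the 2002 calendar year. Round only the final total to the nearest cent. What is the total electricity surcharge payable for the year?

1 Jan – 23 Jan 2002: 23 days × 1690 kWh/day = 38,870 kWh at $0.13/kWh → $5,053.10
24 Jan – 10 Aug 2002: 199 days × 1690 kWh/day = 336,310 kWh at $0.03/kWh → $10,089.30
11 Aug – 31 Dec 2002: 143 days × 1690 kWh/day = 241,670 kWh at $0.09/kWh → $21,750.30

$36,892.70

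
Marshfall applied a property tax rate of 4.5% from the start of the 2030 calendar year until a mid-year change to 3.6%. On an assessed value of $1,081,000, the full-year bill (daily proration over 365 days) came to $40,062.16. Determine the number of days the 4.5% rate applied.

43 days

Let d = days at the first rate; then 365 − d days at the second rate.
$1,081,000 × [4.5%·d + 3.6%·(365−d)] / 365 = $40,062.16
Solving gives d = 43, so the new rate took effect on February 13, 2030.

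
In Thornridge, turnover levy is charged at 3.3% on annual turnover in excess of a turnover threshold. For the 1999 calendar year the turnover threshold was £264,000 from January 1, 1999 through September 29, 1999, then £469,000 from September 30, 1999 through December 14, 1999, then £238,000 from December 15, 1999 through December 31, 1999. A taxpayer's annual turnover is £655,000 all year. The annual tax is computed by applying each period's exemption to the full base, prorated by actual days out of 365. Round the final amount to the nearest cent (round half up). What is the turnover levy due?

£11,534.36

January 1 – September 29, 1999: 272 days, exemption £264,000 → (£655,000 − £264,000) × 3.3% × 272/365 = £9,615.3863
September 30 – December 14, 1999: 76 days, exemption £469,000 → (£655,000 − £469,000) × 3.3% × 76/365 = £1,278.0493
December 15 – December 31, 1999: 17 days, exemption £238,000 → (£655,000 − £238,000) × 3.3% × 17/365 = £640.9233
Total = £11,534.3589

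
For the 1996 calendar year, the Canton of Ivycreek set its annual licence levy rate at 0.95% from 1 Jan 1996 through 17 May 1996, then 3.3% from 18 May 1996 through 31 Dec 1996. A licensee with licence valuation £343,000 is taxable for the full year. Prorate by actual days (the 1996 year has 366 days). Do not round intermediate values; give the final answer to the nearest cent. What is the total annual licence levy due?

£8,279.80

1 Jan – 17 May 1996: 138 days at 0.95% → £343,000 × 0.95% × 138/366 = £1,228.6148
18 May – 31 Dec 1996: 228 days at 3.3% → £343,000 × 3.3% × 228/366 = £7,051.1803
Total = £8,279.7951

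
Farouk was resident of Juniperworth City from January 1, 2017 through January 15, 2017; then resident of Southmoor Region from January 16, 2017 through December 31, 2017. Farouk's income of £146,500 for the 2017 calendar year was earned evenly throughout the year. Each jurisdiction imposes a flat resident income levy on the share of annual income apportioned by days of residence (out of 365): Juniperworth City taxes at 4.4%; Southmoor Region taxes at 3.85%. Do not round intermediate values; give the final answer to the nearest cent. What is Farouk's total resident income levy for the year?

£5,673.36

Juniperworth City, January 1 – January 15, 2017: 15 days → £146,500 × 4.4% × 15/365 = £264.9041
Southmoor Region, January 16 – December 31, 2017: 350 days → £146,500 × 3.85% × 350/365 = £5,408.4589
Total = £5,673.3630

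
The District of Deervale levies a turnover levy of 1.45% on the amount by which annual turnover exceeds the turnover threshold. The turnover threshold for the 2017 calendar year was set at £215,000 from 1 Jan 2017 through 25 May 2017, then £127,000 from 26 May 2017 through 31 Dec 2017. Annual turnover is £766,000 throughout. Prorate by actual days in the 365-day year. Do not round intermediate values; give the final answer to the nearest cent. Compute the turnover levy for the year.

1 Jan – 25 May 2017: 145 days, exemption £215,000 → (£766,000 − £215,000) × 1.45% × 145/365 = £3,173.9110
26 May – 31 Dec 2017: 220 days, exemption £127,000 → (£766,000 − £127,000) × 1.45% × 220/365 = £5,584.6849
Total = £8,758.5959

£8,758.60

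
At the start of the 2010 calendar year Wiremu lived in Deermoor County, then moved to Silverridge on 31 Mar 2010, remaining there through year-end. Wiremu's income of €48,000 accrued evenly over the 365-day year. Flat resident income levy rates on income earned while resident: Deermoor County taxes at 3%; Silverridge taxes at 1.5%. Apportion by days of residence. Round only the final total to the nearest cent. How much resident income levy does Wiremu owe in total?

€895.56

Deermoor County, 1 Jan – 30 Mar 2010: 89 days → €48,000 × 3% × 89/365 = €351.1233
Silverridge, 31 Mar – 31 Dec 2010: 276 days → €48,000 × 1.5% × 276/365 = €544.4384
Total = €895.5616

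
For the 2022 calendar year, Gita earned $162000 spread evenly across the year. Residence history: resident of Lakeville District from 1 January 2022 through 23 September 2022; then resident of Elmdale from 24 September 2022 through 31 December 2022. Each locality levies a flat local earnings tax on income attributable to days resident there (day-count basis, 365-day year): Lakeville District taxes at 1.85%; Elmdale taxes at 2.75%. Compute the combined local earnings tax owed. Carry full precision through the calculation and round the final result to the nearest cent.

$3392.46

Lakeville District, 1 January – 23 September 2022: 266 days → $162000 × 1.85% × 266/365 = $2184.1151
Elmdale, 24 September – 31 December 2022: 99 days → $162000 × 2.75% × 99/365 = $1208.3425
Total = $3392.4575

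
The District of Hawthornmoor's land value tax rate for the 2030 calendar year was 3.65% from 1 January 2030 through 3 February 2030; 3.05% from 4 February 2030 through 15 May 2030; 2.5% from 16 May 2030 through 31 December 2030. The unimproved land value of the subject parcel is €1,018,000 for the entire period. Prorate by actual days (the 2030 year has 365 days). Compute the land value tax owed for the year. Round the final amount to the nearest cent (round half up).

€28,089.83

1 January – 3 February 2030: 34 days at 3.65% → €1,018,000 × 3.65% × 34/365 = €3,461.2000
4 February – 15 May 2030: 101 days at 3.05% → €1,018,000 × 3.05% × 101/365 = €8,591.6411
16 May – 31 December 2030: 230 days at 2.5% → €1,018,000 × 2.5% × 230/365 = €16,036.9863
Total = €28,089.8274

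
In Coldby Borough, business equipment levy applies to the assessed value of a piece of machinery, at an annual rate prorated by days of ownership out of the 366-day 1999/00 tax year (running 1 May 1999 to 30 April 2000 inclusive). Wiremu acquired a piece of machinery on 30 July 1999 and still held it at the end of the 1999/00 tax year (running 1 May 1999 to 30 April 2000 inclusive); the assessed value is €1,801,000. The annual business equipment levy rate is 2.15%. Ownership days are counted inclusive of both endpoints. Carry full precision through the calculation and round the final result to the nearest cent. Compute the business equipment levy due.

€29,199.82

Days held (30 July 1999 – 30 April 2000): 276 out of 366
Tax = €1,801,000 × 2.15% × 276/366 = €29,199.8197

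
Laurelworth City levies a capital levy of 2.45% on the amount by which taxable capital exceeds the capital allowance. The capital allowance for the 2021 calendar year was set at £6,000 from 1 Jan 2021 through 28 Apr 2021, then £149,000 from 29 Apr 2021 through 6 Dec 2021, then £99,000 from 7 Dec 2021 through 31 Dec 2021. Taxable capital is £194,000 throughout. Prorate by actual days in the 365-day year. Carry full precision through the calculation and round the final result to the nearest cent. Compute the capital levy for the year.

£2,319.04

1 Jan – 28 Apr 2021: 118 days, exemption £6,000 → (£194,000 − £6,000) × 2.45% × 118/365 = £1,489.0630
29 Apr – 6 Dec 2021: 222 days, exemption £149,000 → (£194,000 − £149,000) × 2.45% × 222/365 = £670.5616
7 Dec – 31 Dec 2021: 25 days, exemption £99,000 → (£194,000 − £99,000) × 2.45% × 25/365 = £159.4178
Total = £2,319.0425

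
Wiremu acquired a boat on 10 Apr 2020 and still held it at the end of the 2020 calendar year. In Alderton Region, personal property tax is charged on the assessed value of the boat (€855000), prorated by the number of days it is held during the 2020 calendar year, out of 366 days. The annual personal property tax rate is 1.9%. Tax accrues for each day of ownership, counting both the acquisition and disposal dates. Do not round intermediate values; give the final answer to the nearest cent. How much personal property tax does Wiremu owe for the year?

Days held (10 Apr – 31 Dec 2020): 266 out of 366
Tax = €855000 × 1.9% × 266/366 = €11806.4754

€11806.48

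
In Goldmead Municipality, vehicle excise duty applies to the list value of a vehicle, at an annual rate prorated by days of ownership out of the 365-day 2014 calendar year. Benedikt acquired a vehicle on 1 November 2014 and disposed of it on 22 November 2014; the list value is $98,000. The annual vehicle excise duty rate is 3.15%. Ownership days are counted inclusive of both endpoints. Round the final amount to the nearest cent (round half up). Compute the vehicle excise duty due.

$186.07

Days held (1 November – 22 November 2014): 22 out of 365
Tax = $98,000 × 3.15% × 22/365 = $186.0658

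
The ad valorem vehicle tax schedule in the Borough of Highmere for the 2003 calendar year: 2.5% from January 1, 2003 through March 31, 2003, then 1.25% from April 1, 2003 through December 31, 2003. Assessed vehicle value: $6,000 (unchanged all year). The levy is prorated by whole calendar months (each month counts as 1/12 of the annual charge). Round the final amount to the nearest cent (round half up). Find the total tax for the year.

January 1 – March 31, 2003: 3 months at 2.5% → $6,000 × 2.5% × 3/12 = $37.5000
April 1 – December 31, 2003: 9 months at 1.25% → $6,000 × 1.25% × 9/12 = $56.2500
Total = $93.7500

$93.75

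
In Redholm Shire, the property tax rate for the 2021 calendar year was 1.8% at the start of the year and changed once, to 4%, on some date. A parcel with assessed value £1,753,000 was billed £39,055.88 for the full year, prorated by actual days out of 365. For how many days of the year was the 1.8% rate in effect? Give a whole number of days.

294 days

Let d = days at the first rate; then 365 − d days at the second rate.
£1,753,000 × [1.8%·d + 4%·(365−d)] / 365 = £39,055.88
Solving gives d = 294, so the new rate took effect on 22 Oct 2021.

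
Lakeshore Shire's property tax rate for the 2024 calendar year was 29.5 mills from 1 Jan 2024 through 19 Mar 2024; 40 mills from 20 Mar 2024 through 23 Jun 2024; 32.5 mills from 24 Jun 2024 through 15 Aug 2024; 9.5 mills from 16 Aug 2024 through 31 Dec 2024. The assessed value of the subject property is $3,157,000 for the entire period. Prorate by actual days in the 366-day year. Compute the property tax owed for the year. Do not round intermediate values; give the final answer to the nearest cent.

$79,390.79

1 Jan – 19 Mar 2024: 79 days at 29.5 mills → $3,157,000 × 2.95% × 79/366 = $20,102.1544
20 Mar – 23 Jun 2024: 96 days at 40 mills → $3,157,000 × 4% × 96/366 = $33,122.6230
24 Jun – 15 Aug 2024: 53 days at 32.5 mills → $3,157,000 × 3.25% × 53/366 = $14,857.7391
16 Aug – 31 Dec 2024: 138 days at 9.5 mills → $3,157,000 × 0.95% × 138/366 = $11,308.2705
Total = $79,390.7869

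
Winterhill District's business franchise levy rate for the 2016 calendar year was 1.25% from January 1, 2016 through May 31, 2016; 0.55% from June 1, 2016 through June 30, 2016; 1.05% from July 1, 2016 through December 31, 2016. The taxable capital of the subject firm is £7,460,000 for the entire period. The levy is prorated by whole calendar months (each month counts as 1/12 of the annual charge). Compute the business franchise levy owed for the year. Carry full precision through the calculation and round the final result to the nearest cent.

January 1 – May 31, 2016: 5 months at 1.25% → £7,460,000 × 1.25% × 5/12 = £38,854.1667
June 1 – June 30, 2016: 1 month at 0.55% → £7,460,000 × 0.55% × 1/12 = £3,419.1667
July 1 – December 31, 2016: 6 months at 1.05% → £7,460,000 × 1.05% × 6/12 = £39,165.0000
Total = £81,438.3333

£81,438.33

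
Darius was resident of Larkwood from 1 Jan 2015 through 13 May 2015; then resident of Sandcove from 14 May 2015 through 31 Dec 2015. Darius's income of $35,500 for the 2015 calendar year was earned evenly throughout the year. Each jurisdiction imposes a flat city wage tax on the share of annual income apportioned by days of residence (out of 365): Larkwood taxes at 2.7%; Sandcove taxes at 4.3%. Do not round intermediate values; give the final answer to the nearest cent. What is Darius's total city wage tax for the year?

Larkwood, 1 Jan – 13 May 2015: 133 days → $35,500 × 2.7% × 133/365 = $349.2616
Sandcove, 14 May – 31 Dec 2015: 232 days → $35,500 × 4.3% × 232/365 = $970.2685
Total = $1,319.5301

$1,319.53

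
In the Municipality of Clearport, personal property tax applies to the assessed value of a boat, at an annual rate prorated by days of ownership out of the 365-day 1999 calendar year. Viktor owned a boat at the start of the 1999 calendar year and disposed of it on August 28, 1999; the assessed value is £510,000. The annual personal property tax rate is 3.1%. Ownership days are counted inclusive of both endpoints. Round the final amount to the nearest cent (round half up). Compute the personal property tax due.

£10,395.62

Days held (January 1 – August 28, 1999): 240 out of 365
Tax = £510,000 × 3.1% × 240/365 = £10,395.6164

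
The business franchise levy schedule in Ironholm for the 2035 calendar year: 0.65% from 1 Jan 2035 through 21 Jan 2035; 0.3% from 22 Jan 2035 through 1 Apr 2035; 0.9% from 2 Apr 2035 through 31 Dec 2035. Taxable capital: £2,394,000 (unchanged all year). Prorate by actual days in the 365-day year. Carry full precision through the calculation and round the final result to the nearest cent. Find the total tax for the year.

1 Jan – 21 Jan 2035: 21 days at 0.65% → £2,394,000 × 0.65% × 21/365 = £895.2904
22 Jan – 1 Apr 2035: 70 days at 0.3% → £2,394,000 × 0.3% × 70/365 = £1,377.3699
2 Apr – 31 Dec 2035: 274 days at 0.9% → £2,394,000 × 0.9% × 274/365 = £16,174.2575
Total = £18,446.9178

£18,446.92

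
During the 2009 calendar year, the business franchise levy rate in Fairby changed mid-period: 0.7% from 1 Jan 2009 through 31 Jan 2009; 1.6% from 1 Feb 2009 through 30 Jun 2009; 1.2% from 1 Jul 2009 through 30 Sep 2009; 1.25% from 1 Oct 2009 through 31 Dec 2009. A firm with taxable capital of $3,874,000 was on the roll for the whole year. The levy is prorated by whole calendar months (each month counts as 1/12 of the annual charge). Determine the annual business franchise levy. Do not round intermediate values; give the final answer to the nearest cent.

1 Jan – 31 Jan 2009: 1 month at 0.7% → $3,874,000 × 0.7% × 1/12 = $2,259.8333
1 Feb – 30 Jun 2009: 5 months at 1.6% → $3,874,000 × 1.6% × 5/12 = $25,826.6667
1 Jul – 30 Sep 2009: 3 months at 1.2% → $3,874,000 × 1.2% × 3/12 = $11,622.0000
1 Oct – 31 Dec 2009: 3 months at 1.25% → $3,874,000 × 1.25% × 3/12 = $12,106.2500
Total = $51,814.7500

$51,814.75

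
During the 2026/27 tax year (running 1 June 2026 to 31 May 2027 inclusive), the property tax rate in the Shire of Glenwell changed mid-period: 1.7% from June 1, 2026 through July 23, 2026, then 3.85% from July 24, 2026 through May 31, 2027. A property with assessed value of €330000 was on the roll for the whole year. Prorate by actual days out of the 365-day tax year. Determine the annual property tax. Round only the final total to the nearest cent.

€11674.77

June 1 – July 23, 2026: 53 days at 1.7% → €330000 × 1.7% × 53/365 = €814.6027
July 24, 2026 – May 31, 2027: 312 days at 3.85% → €330000 × 3.85% × 312/365 = €10860.1644
Total = €11674.7671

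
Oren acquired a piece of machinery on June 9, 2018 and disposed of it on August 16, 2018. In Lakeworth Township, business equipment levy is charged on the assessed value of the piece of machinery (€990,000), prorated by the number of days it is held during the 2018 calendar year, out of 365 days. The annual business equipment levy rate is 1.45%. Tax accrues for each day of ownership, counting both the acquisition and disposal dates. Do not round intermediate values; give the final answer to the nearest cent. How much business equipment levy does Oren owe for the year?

€2,713.68

Days held (June 9 – August 16, 2018): 69 out of 365
Tax = €990,000 × 1.45% × 69/365 = €2,713.6849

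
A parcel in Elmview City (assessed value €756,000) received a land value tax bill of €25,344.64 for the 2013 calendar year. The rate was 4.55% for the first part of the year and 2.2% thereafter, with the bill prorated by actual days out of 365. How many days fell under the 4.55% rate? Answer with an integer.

179 days

Let d = days at the first rate; then 365 − d days at the second rate.
€756,000 × [4.55%·d + 2.2%·(365−d)] / 365 = €25,344.64
Solving gives d = 179, so the new rate took effect on June 29, 2013.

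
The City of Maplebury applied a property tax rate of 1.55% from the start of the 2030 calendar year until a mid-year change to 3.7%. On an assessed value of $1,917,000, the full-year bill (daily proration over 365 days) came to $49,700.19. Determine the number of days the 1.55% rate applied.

188 days

Let d = days at the first rate; then 365 − d days at the second rate.
$1,917,000 × [1.55%·d + 3.7%·(365−d)] / 365 = $49,700.19
Solving gives d = 188, so the new rate took effect on 8 July 2030.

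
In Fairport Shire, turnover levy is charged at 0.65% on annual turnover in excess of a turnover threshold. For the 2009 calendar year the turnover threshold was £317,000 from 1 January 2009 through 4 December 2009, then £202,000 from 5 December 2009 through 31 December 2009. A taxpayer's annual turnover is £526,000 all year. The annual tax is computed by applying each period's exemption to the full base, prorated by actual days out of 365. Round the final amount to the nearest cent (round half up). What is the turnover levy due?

£1,413.79

1 January – 4 December 2009: 338 days, exemption £317,000 → (£526,000 − £317,000) × 0.65% × 338/365 = £1,258.0082
5 December – 31 December 2009: 27 days, exemption £202,000 → (£526,000 − £202,000) × 0.65% × 27/365 = £155.7863
Total = £1,413.7945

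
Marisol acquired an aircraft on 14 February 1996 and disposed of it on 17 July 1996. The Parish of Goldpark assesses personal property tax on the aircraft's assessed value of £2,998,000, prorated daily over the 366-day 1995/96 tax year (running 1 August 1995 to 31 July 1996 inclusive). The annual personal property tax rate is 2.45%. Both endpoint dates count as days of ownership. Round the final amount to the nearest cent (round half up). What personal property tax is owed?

£31,106.30

Days held (14 February – 17 July 1996): 155 out of 366
Tax = £2,998,000 × 2.45% × 155/366 = £31,106.2978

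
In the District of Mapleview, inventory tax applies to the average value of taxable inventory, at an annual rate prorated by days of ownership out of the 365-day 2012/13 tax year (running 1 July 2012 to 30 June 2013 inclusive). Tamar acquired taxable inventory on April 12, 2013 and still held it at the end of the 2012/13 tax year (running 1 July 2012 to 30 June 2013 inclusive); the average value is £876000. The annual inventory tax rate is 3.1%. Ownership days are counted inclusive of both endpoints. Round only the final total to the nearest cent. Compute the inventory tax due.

£5952.00

Days held (April 12 – June 30, 2013): 80 out of 365
Tax = £876000 × 3.1% × 80/365 = £5952.0000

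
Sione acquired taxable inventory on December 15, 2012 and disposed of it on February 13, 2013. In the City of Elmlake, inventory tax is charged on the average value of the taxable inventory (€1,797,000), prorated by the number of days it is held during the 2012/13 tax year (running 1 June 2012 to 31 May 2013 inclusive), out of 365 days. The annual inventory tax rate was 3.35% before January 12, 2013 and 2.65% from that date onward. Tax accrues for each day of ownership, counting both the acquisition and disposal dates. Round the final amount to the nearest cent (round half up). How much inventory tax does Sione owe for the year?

December 15, 2012 – January 11, 2013: 28 days at 3.35% → €1,797,000 × 3.35% × 28/365 = €4,618.0438
January 12 – February 13, 2013: 33 days at 2.65% → €1,797,000 × 2.65% × 33/365 = €4,305.4151
Total = €8,923.4589

€8,923.46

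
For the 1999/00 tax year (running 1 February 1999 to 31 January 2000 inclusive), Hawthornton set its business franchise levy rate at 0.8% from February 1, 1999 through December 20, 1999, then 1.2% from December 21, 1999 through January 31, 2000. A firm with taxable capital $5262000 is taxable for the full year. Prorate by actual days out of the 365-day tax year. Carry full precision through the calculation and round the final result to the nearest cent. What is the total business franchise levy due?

February 1 – December 20, 1999: 323 days at 0.8% → $5262000 × 0.8% × 323/365 = $37252.0767
December 21, 1999 – January 31, 2000: 42 days at 1.2% → $5262000 × 1.2% × 42/365 = $7265.8849
Total = $44517.9616

$44517.96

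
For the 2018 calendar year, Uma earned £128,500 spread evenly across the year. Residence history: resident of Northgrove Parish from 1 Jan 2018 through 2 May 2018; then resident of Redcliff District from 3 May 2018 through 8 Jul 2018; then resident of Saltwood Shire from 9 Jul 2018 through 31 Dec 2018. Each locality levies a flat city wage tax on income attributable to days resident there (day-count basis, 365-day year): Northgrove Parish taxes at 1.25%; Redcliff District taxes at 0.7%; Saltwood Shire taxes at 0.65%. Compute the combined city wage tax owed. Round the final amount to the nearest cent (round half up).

£1,104.75

Northgrove Parish, 1 Jan – 2 May 2018: 122 days → £128,500 × 1.25% × 122/365 = £536.8836
Redcliff District, 3 May – 8 Jul 2018: 67 days → £128,500 × 0.7% × 67/365 = £165.1137
Saltwood Shire, 9 Jul – 31 Dec 2018: 176 days → £128,500 × 0.65% × 176/365 = £402.7507
Total = £1,104.7479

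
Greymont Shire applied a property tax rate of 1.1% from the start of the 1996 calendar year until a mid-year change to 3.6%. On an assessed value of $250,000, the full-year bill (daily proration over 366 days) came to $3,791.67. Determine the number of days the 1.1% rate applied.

Let d = days at the first rate; then 366 − d days at the second rate.
$250,000 × [1.1%·d + 3.6%·(366−d)] / 366 = $3,791.67
Solving gives d = 305, so the new rate took effect on 1 November 1996.

305 days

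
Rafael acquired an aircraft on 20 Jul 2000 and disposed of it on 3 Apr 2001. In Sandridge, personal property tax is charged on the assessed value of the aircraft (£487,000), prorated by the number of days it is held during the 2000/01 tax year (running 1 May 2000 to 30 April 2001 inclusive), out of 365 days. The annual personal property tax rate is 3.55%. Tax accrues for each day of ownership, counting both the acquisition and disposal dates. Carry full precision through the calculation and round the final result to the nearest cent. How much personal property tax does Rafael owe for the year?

Days held (20 Jul 2000 – 3 Apr 2001): 258 out of 365
Tax = £487,000 × 3.55% × 258/365 = £12,220.3644

£12,220.36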